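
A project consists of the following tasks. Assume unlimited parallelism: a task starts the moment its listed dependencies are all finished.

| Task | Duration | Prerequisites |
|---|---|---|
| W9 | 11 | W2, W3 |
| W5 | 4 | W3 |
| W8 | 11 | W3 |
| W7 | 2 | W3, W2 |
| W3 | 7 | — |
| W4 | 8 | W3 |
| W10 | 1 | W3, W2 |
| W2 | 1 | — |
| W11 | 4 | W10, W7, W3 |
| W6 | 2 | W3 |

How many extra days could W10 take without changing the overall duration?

6

The longest chain is W3→W8 = 7+11 = 18; overall finish 18 days.
Longest path through W10: 12 days (earliest finish 8, latest finish 14).
Float = 18 − 12 = 6.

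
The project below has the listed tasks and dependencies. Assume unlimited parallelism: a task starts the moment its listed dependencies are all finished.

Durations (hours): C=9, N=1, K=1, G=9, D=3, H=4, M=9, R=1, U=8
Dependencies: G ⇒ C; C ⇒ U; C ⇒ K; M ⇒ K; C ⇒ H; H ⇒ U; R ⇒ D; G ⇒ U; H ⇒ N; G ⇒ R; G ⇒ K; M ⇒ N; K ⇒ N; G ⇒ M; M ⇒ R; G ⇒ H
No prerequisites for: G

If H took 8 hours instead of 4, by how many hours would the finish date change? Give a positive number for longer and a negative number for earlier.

4

Critical path before the change: G→C→H→U = 9+9+4+8 = 30 giving 30 hours.
H is on the critical path; changing it to 8 makes that path 34 hours.
The critical path is still G→C→H→U; finish is now 34 hours.
Change in finish: 34 − 30 = +4 hours.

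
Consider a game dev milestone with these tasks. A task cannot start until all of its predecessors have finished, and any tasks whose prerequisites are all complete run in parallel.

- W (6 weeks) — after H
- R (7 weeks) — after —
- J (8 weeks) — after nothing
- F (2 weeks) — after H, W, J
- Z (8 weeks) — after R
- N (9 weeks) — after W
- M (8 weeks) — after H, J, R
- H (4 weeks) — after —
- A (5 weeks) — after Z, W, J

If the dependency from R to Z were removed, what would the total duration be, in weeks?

Before: longest chain R→Z→A = 7+8+5 = 20, finish 20.
Without R→Z, Z's earliest start moves from 7 to 0.
The longest chain is now H→W→N = 4+6+9 = 19, so the schedule takes 19 weeks.

19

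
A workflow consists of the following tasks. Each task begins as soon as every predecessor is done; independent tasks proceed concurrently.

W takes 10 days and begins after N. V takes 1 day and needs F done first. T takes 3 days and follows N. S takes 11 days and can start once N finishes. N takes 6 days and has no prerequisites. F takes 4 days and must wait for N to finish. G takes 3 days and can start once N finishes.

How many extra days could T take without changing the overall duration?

8

The longest chain is N→S = 6+11 = 17; overall finish 17 days.
Longest path through T: 9 days (earliest finish 9, latest finish 17).
So T can slip 17 − 9 = 8 days.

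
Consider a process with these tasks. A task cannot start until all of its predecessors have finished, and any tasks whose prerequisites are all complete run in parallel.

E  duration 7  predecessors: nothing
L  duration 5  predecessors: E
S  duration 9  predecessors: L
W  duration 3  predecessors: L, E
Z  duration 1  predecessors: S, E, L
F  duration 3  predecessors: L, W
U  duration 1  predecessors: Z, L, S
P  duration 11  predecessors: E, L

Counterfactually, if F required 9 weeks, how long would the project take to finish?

Critical path before the change: E→L→S→Z→U = 7+5+9+1+1 = 23 giving 23 weeks.
The longest path through F is only 18 weeks, so F has float 5.
Now E→L→W→F = 7+5+3+9 = 24 is longest, so the finish becomes 24 weeks.

24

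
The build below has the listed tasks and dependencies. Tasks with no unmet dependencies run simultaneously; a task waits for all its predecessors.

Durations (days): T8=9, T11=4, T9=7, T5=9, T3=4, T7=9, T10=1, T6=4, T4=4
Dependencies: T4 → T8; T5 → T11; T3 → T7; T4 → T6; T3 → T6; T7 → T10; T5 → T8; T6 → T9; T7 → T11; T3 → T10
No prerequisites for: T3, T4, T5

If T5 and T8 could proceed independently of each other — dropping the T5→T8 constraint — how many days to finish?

17

Original critical path: T5→T8 = 9+9 = 18 ⇒ 18 days.
Without T5→T8, T8's earliest start moves from 9 to 4.
After: T3→T7→T11 = 4+9+4 = 17 → 17 days.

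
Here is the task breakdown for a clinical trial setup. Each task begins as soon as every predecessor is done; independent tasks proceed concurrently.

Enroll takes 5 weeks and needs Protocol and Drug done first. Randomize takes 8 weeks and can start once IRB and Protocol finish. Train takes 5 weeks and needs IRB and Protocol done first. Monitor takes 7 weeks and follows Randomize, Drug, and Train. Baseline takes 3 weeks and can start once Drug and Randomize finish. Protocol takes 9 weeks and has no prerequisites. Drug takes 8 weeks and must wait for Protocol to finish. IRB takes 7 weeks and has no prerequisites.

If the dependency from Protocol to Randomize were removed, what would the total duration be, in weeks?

Before: longest chain Protocol→Randomize→Monitor = 9+8+7 = 24, finish 24.
Without Protocol→Randomize, Randomize's earliest start moves from 9 to 7.
The longest chain is now Protocol→Drug→Monitor = 9+8+7 = 24, so the clinical trial setup takes 24 weeks.

24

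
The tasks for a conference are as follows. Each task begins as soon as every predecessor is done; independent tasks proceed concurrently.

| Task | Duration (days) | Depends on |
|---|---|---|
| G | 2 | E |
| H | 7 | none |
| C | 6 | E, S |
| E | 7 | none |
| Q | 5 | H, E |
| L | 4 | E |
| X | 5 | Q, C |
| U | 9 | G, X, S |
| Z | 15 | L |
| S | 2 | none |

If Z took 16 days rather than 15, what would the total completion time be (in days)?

27

Actual critical path: E→C→X→U = 7+6+5+9 = 27 ⇒ 27 days.
Z has 1 day of float (longest path through it is 26).
New critical path: E→L→Z = 7+4+16 = 27 ⇒ 27 days.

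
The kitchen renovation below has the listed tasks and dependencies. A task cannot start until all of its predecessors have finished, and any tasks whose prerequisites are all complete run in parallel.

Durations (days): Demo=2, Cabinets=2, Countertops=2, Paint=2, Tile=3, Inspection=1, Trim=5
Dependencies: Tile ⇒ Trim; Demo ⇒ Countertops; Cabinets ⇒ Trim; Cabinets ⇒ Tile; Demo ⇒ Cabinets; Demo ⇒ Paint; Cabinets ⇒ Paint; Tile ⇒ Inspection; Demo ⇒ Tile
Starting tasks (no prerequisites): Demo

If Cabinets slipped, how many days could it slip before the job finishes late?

Critical path: Demo→Cabinets→Tile→Trim = 2+2+3+5 = 12, so the finish is 12 days.
Cabinets finishes as early as 4 and must finish by 4.
Float = 12 − 12 = 0.

0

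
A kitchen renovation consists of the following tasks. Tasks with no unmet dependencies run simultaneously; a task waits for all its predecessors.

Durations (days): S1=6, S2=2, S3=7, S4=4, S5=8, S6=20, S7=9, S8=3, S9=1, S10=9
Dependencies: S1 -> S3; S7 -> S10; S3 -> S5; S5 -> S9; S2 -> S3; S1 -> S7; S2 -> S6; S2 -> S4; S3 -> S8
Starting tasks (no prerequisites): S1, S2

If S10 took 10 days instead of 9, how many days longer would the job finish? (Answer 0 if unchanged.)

The binding path is S1→S7→S10 = 6+9+9 = 24; finish at 24 days.
S10 lies on that path, so at 10 days the path becomes 25 days.
That remains the longest chain; total 25 days.
Change in finish: 25 − 24 = +1 days.

1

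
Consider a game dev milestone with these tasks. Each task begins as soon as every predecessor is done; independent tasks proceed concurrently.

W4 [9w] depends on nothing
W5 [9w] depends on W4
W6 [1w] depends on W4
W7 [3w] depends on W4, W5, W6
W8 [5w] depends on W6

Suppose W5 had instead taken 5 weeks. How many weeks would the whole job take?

Critical path before the change: W4→W5→W7 = 9+9+3 = 21 giving 21 weeks.
W5 lies on that path, so at 5 weeks the path becomes 17 weeks.
No other chain overtakes it, so the finish is 17 weeks.

17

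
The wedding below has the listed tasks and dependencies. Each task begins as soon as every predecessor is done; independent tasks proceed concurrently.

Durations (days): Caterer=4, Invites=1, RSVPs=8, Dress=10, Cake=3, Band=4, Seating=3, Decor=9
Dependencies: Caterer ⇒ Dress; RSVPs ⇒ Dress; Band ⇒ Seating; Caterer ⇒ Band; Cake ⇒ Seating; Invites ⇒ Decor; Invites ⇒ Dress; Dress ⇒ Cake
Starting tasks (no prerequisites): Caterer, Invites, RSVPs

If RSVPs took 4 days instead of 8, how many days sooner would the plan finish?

Baseline: RSVPs→Dress→Cake→Seating = 8+10+3+3 = 24 → 24 days.
RSVPs lies on that path, so at 4 days the path becomes 20 days.
The binding chain switches to Caterer→Dress→Cake→Seating = 4+10+3+3 = 20; finish 20 days.
Change in finish: 20 − 24 = -4 days.

4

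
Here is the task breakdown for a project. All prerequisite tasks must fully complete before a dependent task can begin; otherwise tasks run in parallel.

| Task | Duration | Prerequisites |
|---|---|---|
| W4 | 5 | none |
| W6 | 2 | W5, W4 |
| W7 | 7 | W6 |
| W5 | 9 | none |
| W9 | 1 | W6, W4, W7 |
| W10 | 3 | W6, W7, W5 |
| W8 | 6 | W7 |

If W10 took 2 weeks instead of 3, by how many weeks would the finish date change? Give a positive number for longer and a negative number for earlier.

Actual critical path: W5→W6→W7→W8 = 9+2+7+6 = 24 ⇒ 24 weeks.
W10 is off the critical path — its longest chain is 21 weeks, giving 3 of slack.
That remains the longest chain; total 24 weeks.
Change in finish: 24 − 24 = +0 weeks.

0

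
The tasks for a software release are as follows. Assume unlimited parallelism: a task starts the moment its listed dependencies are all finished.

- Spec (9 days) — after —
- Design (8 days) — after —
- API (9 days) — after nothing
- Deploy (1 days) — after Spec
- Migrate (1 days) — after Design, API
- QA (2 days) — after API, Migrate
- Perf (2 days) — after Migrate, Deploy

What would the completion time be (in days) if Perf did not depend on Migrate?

12

Before: longest chain Spec→Deploy→Perf = 9+1+2 = 12, finish 12.
Dropping Migrate→Perf doesn't change Perf's earliest start (10); another predecessor still binds.
After: Spec→Deploy→Perf = 9+1+2 = 12 → 12 days.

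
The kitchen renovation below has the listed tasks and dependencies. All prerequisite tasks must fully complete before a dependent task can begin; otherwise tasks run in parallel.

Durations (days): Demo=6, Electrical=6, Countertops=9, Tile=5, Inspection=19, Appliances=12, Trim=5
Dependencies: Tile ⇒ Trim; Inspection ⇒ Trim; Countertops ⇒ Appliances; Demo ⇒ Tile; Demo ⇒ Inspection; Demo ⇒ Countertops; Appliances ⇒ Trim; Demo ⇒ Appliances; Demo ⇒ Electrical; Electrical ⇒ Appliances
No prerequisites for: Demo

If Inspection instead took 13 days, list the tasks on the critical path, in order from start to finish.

Actual critical path: Demo→Countertops→Appliances→Trim = 6+9+12+5 = 32 ⇒ 32 days.
Inspection has 2 days of float (longest path through it is 30).
The critical path is still Demo→Countertops→Appliances→Trim; finish is now 32 days.

Demo, Countertops, Appliances, Trim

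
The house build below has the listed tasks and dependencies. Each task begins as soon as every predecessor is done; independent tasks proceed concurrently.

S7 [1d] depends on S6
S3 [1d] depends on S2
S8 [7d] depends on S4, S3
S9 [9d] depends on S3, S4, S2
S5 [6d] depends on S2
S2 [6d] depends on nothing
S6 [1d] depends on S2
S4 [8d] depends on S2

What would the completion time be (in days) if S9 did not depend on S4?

21

With the dependency in place, S2→S4→S9 = 6+8+9 = 23 sets the finish at 23 days.
Without S4→S9, S9's earliest start moves from 14 to 7.
After: S2→S4→S8 = 6+8+7 = 21 → 21 days.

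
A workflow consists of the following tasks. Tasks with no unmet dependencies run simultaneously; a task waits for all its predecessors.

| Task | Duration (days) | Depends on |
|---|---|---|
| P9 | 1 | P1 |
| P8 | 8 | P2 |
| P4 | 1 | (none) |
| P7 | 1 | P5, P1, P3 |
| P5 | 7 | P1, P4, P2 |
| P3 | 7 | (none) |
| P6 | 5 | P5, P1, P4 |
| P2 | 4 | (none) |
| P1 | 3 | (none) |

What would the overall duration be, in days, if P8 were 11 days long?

Baseline: P2→P5→P6 = 4+7+5 = 16 → 16 days.
P8 is off the critical path — its longest chain is 12 days, giving 4 of slack.
That remains the longest chain; total 16 days.

16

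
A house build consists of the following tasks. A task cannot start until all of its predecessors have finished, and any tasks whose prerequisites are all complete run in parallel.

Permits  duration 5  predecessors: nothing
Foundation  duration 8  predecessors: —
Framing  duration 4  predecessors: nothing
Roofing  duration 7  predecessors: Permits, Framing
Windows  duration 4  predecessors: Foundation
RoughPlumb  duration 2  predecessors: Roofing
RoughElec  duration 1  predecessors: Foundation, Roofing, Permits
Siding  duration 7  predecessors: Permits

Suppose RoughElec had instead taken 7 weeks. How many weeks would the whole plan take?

19

Actual critical path: Permits→Roofing→RoughPlumb = 5+7+2 = 14 ⇒ 14 weeks.
RoughElec has 1 week of float (longest path through it is 13).
The binding chain switches to Permits→Roofing→RoughElec = 5+7+7 = 19; finish 19 weeks.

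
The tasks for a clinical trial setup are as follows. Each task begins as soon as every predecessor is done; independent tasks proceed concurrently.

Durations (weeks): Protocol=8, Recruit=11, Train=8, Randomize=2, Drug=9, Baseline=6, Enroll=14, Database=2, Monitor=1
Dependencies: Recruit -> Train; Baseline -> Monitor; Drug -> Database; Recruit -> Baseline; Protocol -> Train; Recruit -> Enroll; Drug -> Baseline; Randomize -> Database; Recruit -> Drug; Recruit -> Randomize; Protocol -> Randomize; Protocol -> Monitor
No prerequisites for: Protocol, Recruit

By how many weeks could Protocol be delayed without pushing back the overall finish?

11

Critical path: Recruit→Drug→Baseline→Monitor = 11+9+6+1 = 27, so the finish is 27 weeks.
Protocol finishes as early as 8 and must finish by 19.
Float = 27 − 16 = 11.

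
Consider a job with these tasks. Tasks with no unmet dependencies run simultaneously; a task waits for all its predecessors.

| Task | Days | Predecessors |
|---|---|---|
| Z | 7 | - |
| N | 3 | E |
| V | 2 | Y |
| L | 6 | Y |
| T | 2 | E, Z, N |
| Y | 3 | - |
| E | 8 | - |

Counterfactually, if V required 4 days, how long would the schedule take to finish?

As given, the longest chain is E→N→T = 8+3+2 = 13, so the finish is 13 days.
V has 8 days of float (longest path through it is 5).
No other chain overtakes it, so the finish is 13 days.

13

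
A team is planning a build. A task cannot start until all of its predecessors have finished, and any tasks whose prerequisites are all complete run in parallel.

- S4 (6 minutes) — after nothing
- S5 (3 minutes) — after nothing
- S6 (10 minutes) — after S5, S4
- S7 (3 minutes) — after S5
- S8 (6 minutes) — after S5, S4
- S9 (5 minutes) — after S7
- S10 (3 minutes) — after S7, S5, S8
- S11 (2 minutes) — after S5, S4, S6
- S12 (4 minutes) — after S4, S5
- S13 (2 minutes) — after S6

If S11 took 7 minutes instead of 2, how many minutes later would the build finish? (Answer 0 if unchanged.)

Critical path before the change: S4→S6→S11 = 6+10+2 = 18 giving 18 minutes.
S11 is on the critical path; changing it to 7 makes that path 23 minutes.
No other chain overtakes it, so the finish is 23 minutes.
Change in finish: 23 − 18 = +5 minutes.

5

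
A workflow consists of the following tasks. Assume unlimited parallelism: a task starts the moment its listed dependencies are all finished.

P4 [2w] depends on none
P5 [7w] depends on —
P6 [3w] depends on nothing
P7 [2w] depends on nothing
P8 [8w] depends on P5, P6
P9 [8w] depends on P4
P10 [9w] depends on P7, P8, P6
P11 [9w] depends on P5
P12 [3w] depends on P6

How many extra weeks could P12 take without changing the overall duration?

18

Critical path: P5→P8→P10 = 7+8+9 = 24, so the finish is 24 weeks.
P12 finishes as early as 6 and must finish by 24.
Float = 24 − 6 = 18.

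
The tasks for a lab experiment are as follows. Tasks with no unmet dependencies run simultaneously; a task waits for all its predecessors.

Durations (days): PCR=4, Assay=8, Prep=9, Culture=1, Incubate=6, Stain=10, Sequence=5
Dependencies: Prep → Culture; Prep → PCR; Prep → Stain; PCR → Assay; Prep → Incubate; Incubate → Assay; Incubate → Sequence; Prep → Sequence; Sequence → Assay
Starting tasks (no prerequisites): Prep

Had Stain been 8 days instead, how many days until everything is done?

Critical path before the change: Prep→Incubate→Sequence→Assay = 9+6+5+8 = 28 giving 28 days.
Stain has 9 days of float (longest path through it is 19).
No other chain overtakes it, so the finish is 28 days.

28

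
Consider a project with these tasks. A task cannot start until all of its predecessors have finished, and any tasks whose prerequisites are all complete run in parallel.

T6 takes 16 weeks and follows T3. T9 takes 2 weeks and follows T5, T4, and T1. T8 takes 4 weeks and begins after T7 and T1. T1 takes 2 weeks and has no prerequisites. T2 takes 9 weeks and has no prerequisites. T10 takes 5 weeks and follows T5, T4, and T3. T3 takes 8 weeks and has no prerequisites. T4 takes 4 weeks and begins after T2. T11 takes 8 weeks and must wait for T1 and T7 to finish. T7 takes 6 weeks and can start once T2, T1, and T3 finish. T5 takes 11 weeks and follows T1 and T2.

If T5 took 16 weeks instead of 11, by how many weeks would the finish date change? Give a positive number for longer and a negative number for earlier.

As given, the longest chain is T2→T5→T10 = 9+11+5 = 25, so the finish is 25 weeks.
T5 is on the critical path; changing it to 16 makes that path 30 weeks.
No other chain overtakes it, so the finish is 30 weeks.
Change in finish: 30 − 25 = +5 weeks.

5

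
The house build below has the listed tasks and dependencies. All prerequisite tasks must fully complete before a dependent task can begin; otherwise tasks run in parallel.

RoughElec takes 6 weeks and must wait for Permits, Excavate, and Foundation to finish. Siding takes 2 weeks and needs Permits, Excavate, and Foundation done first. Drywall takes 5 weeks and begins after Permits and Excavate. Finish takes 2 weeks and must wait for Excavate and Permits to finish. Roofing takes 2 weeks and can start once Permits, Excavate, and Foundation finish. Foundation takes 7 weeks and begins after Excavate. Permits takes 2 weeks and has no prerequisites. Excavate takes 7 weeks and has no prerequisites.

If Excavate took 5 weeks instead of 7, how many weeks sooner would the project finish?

As given, the longest chain is Excavate→Foundation→RoughElec = 7+7+6 = 20, so the finish is 20 weeks.
Excavate lies on that path, so at 5 weeks the path becomes 18 weeks.
That remains the longest chain; total 18 weeks.
Change in finish: 18 − 20 = -2 weeks.

2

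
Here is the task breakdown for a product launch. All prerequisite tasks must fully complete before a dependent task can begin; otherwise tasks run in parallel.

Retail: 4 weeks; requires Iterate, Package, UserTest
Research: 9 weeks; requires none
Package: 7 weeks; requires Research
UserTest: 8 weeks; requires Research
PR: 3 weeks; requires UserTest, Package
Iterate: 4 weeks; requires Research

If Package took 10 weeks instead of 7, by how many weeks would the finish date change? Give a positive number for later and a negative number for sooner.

2

Critical path before the change: Research→UserTest→Retail = 9+8+4 = 21 giving 21 weeks.
Package is off the critical path — its longest chain is 20 weeks, giving 1 of slack.
New critical path: Research→Package→Retail = 9+10+4 = 23 ⇒ 23 weeks.
Change in finish: 23 − 21 = +2 weeks.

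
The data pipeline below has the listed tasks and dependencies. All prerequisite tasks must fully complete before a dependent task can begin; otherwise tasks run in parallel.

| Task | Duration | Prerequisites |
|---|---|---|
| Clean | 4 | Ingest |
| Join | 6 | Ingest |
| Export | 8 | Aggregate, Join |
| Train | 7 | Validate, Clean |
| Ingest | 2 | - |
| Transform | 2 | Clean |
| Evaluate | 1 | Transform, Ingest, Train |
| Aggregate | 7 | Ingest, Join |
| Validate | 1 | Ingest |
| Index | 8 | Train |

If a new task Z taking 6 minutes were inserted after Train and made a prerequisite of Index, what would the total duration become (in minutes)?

Originally the plan takes 23 minutes.
With Z inserted, Index now waits for max(Train, Z).
New critical path: Ingest→Clean→Train→Z→Index = 2+4+7+6+8 = 27 ⇒ 27 minutes.

27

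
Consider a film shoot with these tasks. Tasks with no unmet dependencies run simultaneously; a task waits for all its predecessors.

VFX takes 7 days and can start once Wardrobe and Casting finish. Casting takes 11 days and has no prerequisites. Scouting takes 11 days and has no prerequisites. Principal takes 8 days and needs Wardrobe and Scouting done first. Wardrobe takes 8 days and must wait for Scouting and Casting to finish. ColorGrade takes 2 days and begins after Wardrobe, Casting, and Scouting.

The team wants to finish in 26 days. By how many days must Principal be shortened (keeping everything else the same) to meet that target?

1

Current finish: 27 days; target: 26.
Principal is on every critical path, so each day cut from Principal cuts the finish by one (this holds down to a finish of 26).
Need 27 − 26 = 1 day off Principal → Principal becomes 7 days, finish becomes 26.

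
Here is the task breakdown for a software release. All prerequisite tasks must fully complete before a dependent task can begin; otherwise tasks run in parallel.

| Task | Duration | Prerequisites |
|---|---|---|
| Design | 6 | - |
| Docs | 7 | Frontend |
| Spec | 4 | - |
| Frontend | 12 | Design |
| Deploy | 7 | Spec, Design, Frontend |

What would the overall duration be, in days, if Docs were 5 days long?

25

The binding path is Design→Frontend→Docs = 6+12+7 = 25; finish at 25 days.
Docs is on the critical path; changing it to 5 makes that path 23 days.
New critical path: Design→Frontend→Deploy = 6+12+7 = 25 ⇒ 25 days.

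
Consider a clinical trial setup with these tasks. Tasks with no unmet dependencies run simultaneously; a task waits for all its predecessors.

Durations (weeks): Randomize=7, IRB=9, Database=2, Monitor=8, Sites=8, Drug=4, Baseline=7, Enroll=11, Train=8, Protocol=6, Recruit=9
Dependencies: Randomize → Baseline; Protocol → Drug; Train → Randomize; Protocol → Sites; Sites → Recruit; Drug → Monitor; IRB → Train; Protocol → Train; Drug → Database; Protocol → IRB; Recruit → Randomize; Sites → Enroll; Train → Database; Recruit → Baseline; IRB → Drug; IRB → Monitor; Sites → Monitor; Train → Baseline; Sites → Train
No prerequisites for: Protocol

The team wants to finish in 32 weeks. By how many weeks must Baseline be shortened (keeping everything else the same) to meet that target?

Current finish: 37 weeks; target: 32.
Baseline is on every critical path, so each week cut from Baseline cuts the finish by one (this holds down to a finish of 31).
Need 37 − 32 = 5 weeks off Baseline → Baseline becomes 2 weeks, finish becomes 32.

5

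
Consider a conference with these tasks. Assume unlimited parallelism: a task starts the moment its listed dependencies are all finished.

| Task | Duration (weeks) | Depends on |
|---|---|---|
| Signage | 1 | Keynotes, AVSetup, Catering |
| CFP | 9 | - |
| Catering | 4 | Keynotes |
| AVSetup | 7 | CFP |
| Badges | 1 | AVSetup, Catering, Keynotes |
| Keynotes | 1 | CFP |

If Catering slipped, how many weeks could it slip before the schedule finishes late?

CFP→AVSetup→Badges = 9+7+1 = 17 sets the makespan at 17 weeks.
Longest path through Catering: 15 weeks (earliest finish 14, latest finish 16).
Float = 17 − 15 = 2.

2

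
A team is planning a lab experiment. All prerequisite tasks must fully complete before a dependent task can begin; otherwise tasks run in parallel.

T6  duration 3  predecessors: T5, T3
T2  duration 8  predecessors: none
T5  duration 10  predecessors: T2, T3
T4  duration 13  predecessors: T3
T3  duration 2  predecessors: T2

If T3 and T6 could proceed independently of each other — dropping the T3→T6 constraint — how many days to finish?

Original critical path: T2→T3→T4 = 8+2+13 = 23 ⇒ 23 days.
Dropping T3→T6 doesn't change T6's earliest start (20); another predecessor still binds.
After: T2→T3→T4 = 8+2+13 = 23 → 23 days.

23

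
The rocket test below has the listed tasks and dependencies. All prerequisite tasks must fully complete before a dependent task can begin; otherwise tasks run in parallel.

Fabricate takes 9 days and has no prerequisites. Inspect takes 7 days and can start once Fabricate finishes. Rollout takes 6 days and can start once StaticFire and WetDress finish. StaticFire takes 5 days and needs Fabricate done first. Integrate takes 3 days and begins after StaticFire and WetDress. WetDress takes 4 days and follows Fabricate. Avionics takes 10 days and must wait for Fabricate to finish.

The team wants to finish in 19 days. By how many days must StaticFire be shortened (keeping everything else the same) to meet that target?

1

Current finish: 20 days; target: 19.
StaticFire is on every critical path, so each day cut from StaticFire cuts the finish by one (this holds down to a finish of 19).
Need 20 − 19 = 1 day off StaticFire → StaticFire becomes 4 days, finish becomes 19.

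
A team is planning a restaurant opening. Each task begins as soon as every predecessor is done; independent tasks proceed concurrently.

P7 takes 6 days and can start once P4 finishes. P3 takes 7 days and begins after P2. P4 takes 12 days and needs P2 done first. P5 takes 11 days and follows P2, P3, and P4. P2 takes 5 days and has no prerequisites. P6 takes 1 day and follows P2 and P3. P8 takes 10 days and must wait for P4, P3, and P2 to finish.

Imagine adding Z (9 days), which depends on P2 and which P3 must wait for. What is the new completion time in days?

32

Originally the restaurant opening takes 28 days.
With Z inserted, P3 now waits for max(P2, Z).
New critical path: P2→Z→P3→P5 = 5+9+7+11 = 32 ⇒ 32 days.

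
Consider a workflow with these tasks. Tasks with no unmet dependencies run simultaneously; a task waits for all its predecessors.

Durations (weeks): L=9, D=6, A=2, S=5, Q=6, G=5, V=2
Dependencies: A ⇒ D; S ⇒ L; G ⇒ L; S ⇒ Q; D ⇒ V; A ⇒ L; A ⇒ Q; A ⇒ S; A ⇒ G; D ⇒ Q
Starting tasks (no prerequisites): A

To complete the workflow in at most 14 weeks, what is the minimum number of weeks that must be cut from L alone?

2

Current finish: 16 weeks; target: 14.
L is on every critical path, so each week cut from L cuts the finish by one (this holds down to a finish of 14).
Need 16 − 14 = 2 weeks off L → L becomes 7 weeks, finish becomes 14.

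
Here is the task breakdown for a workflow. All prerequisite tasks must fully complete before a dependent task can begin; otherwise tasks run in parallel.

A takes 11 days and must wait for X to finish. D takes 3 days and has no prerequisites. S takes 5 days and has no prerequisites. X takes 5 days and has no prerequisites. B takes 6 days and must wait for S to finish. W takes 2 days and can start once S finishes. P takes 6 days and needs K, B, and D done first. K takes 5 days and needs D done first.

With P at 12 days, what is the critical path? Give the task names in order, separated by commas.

S, B, P

Actual critical path: S→B→P = 5+6+6 = 17 ⇒ 17 days.
P lies on that path, so at 12 days the path becomes 23 days.
The critical path is still S→B→P; finish is now 23 days.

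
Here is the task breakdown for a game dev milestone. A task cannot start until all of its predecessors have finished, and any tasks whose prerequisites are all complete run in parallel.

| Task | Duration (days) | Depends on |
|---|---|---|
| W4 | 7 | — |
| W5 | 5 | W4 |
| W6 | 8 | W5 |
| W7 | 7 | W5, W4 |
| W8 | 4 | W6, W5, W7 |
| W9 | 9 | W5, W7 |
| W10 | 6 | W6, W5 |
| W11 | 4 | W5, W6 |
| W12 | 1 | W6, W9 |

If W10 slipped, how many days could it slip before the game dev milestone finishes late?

W4→W5→W7→W9→W12 = 7+5+7+9+1 = 29 sets the makespan at 29 days.
W10 finishes as early as 26 and must finish by 29.
So W10 can slip 29 − 26 = 3 days.

3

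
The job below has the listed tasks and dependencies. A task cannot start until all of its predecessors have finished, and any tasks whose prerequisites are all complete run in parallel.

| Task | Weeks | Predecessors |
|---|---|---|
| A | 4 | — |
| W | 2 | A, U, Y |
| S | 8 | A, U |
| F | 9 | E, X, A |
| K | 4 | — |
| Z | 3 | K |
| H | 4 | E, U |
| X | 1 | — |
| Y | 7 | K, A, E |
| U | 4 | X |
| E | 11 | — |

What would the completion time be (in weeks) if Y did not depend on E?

With the dependency in place, E→Y→W = 11+7+2 = 20 sets the finish at 20 weeks.
Without E→Y, Y's earliest start moves from 11 to 4.
The longest chain is now E→F = 11+9 = 20, so the plan takes 20 weeks.

20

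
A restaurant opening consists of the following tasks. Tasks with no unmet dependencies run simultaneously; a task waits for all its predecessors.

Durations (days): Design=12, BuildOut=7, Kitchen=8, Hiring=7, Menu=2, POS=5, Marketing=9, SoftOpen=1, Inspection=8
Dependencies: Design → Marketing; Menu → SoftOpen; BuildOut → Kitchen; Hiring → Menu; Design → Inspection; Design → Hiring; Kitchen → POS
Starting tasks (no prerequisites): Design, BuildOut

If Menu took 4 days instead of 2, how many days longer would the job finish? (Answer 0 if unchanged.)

2

Critical path before the change: Design→Hiring→Menu→SoftOpen = 12+7+2+1 = 22 giving 22 days.
Since Menu is critical, the +2 change carries straight to that chain (now 24 days).
No other chain overtakes it, so the finish is 24 days.
Change in finish: 24 − 22 = +2 days.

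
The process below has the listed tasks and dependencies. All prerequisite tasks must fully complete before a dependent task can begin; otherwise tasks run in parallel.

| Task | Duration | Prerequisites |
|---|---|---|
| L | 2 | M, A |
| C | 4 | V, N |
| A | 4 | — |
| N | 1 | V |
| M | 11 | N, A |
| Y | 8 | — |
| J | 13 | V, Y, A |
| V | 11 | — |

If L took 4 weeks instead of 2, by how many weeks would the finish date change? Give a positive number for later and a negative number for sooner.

As given, the longest chain is V→N→M→L = 11+1+11+2 = 25, so the finish is 25 weeks.
Since L is critical, the +2 change carries straight to that chain (now 27 weeks).
No other chain overtakes it, so the finish is 27 weeks.
Change in finish: 27 − 25 = +2 weeks.

2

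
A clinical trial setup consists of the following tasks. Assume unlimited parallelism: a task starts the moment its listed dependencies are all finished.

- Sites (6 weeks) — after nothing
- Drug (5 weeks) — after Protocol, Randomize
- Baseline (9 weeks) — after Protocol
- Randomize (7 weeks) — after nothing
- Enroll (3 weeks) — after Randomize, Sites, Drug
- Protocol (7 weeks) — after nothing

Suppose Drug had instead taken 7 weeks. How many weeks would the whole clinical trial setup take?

Baseline: Protocol→Baseline = 7+9 = 16 → 16 weeks.
Drug has 1 week of float (longest path through it is 15).
New critical path: Protocol→Drug→Enroll = 7+7+3 = 17 ⇒ 17 weeks.

17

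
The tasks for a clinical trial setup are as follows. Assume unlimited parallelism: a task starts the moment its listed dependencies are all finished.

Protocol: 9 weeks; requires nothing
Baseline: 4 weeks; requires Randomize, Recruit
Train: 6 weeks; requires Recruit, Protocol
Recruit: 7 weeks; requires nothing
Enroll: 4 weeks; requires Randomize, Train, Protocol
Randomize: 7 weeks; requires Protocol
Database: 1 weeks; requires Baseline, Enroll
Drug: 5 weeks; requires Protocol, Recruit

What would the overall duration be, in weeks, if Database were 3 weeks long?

23

The binding path is Protocol→Randomize→Baseline→Database = 9+7+4+1 = 21; finish at 21 weeks.
Database lies on that path, so at 3 weeks the path becomes 23 weeks.
The critical path is still Protocol→Randomize→Baseline→Database; finish is now 23 weeks.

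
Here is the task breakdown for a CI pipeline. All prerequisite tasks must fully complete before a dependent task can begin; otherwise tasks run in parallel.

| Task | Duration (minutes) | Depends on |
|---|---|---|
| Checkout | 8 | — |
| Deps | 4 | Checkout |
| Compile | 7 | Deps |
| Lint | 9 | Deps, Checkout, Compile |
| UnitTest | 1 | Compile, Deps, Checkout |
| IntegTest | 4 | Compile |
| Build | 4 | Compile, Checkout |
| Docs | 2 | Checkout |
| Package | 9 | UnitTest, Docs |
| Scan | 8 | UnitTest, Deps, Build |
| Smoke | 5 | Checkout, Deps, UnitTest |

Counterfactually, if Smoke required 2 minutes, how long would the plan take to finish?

The binding path is Checkout→Deps→Compile→Build→Scan = 8+4+7+4+8 = 31; finish at 31 minutes.
Smoke is off the critical path — its longest chain is 25 minutes, giving 6 of slack.
No other chain overtakes it, so the finish is 31 minutes.

31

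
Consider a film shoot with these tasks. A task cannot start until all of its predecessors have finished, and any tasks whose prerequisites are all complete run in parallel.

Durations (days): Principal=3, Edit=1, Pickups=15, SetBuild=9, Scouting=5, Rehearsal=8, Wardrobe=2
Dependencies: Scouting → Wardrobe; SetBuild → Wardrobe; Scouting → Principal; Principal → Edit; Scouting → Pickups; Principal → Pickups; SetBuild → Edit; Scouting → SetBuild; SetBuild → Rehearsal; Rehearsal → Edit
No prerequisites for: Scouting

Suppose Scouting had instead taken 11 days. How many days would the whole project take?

Actual critical path: Scouting→SetBuild→Rehearsal→Edit = 5+9+8+1 = 23 ⇒ 23 days.
Scouting lies on that path, so at 11 days the path becomes 29 days.
No other chain overtakes it, so the finish is 29 days.

29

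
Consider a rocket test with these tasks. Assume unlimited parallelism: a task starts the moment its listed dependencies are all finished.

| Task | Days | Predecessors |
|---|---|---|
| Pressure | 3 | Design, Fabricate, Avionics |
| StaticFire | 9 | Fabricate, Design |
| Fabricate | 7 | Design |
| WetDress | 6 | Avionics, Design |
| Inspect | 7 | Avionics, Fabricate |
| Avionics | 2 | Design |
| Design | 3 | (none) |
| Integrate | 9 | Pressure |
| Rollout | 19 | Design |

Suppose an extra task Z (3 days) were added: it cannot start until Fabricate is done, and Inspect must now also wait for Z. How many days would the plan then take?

Originally the plan takes 22 days.
With Z inserted, Inspect now waits for max(Avionics, Fabricate, Z).
New critical path: Design→Fabricate→Pressure→Integrate = 3+7+3+9 = 22 ⇒ 22 days.

22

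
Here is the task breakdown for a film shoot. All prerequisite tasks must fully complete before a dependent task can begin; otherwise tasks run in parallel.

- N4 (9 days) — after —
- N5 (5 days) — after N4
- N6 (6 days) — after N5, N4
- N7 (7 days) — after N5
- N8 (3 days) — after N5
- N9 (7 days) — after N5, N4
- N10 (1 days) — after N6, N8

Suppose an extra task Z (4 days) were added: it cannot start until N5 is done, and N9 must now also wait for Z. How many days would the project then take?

Originally the project takes 21 days.
With Z inserted, N9 now waits for max(N5, N4, Z).
New critical path: N4→N5→Z→N9 = 9+5+4+7 = 25 ⇒ 25 days.

25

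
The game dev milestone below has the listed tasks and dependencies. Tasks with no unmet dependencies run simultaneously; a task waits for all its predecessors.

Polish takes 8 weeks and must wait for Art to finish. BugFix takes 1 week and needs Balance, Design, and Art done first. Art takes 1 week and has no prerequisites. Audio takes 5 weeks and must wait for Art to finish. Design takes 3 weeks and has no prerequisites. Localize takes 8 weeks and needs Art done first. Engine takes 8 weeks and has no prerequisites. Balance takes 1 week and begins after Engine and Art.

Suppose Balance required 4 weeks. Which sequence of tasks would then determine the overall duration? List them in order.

Baseline: Engine→Balance→BugFix = 8+1+1 = 10 → 10 weeks.
Since Balance is critical, the +3 change carries straight to that chain (now 13 weeks).
The critical path is still Engine→Balance→BugFix; finish is now 13 weeks.

Engine, Balance, BugFix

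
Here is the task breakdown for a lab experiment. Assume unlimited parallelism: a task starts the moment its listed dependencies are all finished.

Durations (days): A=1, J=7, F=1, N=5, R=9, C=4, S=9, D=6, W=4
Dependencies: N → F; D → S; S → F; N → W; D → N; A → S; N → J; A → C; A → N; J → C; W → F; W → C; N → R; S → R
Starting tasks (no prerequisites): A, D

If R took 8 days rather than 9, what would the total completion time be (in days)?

23

Critical path before the change: D→S→R = 6+9+9 = 24 giving 24 days.
Since R is critical, the -1 change carries straight to that chain (now 23 days).
That remains the longest chain; total 23 days.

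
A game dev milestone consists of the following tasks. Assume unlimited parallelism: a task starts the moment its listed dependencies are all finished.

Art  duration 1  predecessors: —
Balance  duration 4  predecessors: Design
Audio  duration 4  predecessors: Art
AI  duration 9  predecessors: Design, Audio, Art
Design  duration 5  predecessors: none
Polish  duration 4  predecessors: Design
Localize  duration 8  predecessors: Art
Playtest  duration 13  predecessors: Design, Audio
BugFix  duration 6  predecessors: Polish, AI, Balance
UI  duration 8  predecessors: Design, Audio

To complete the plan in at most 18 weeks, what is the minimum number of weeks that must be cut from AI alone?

Current finish: 20 weeks; target: 18.
AI is on every critical path, so each week cut from AI cuts the finish by one (this holds down to a finish of 18).
Need 20 − 18 = 2 weeks off AI → AI becomes 7 weeks, finish becomes 18.

2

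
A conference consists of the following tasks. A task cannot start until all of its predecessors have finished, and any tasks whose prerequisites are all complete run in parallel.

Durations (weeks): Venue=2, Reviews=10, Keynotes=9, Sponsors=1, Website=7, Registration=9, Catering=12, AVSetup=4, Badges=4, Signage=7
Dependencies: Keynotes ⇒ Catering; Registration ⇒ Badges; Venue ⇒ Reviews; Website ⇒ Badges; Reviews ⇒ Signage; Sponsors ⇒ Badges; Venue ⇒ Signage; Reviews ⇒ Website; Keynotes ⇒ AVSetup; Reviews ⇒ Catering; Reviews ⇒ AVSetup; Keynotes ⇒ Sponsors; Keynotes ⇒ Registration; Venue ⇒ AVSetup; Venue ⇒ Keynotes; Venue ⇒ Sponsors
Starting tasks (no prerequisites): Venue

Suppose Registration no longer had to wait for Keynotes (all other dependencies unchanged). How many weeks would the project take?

With the dependency in place, Venue→Reviews→Catering = 2+10+12 = 24 sets the finish at 24 weeks.
Without Keynotes→Registration, Registration's earliest start moves from 11 to 0.
New critical path: Venue→Reviews→Catering = 2+10+12 = 24 ⇒ 24 weeks.

24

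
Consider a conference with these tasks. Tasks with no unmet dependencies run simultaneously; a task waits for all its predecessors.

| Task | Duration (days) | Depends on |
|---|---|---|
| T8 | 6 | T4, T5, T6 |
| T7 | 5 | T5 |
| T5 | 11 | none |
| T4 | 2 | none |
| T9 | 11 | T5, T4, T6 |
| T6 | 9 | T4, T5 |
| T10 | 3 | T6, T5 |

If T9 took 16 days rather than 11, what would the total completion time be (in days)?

36

The binding path is T5→T6→T9 = 11+9+11 = 31; finish at 31 days.
T9 is on the critical path; changing it to 16 makes that path 36 days.
That remains the longest chain; total 36 days.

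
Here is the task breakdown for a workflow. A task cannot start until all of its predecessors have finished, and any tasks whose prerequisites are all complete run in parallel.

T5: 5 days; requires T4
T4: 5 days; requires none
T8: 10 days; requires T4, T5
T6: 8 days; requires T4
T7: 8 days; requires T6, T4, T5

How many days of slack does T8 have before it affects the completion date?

The longest chain is T4→T6→T7 = 5+8+8 = 21; overall finish 21 days.
T8 finishes as early as 20 and must finish by 21.
Float = 21 − 20 = 1.

1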